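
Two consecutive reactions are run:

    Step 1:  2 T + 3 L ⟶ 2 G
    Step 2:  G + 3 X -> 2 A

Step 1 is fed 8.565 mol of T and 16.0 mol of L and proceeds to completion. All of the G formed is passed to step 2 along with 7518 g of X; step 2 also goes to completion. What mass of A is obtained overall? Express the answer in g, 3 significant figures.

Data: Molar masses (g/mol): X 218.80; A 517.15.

8860 g

Step 1:
n(T) = 8.565 mol
n(L) = 16.00 mol
n/ν for T = 8.565/2 = 4.283
n/ν for L = 16.00/3 = 5.333
Smallest n/ν is T → limiting reagent.
n(G) produced = (2/2) × 8.565 = 8.565 mol
Step 2:
n(G) available = 8.565 mol
n(X) = 7518 / 218.80 = 34.36 mol
n/ν for G = 8.565/1 = 8.565
n/ν for X = 34.36/3 = 11.45
Smallest n/ν is G → limiting reagent.
n(A) = (2/1) × 8.565 = 17.13 mol
mass = 17.13 × 517.15 = 8859 g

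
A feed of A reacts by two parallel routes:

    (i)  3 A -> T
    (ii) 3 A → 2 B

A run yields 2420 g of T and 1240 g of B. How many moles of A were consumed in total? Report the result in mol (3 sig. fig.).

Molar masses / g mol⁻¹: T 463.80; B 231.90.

n(T) = 2420 / 463.80 = 5.218 mol
n(B) = 1240 / 231.90 = 5.347 mol
n(A) via (i) = (3/1)×5.218 = 15.65 mol
n(A) via (ii) = (3/2)×5.347 = 8.021 mol
total n(A) = 15.65 + 8.021 = 23.67 mol

23.7 mol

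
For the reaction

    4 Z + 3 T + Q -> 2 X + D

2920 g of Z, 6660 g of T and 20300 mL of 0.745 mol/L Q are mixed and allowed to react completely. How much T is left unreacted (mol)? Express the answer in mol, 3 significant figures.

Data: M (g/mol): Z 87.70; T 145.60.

20.8 mol

n(Z) = 2920 / 87.70 = 33.30 mol
n(T) = 6660 / 145.60 = 45.74 mol
n(Q) = 0.745 × 20300/1000 = 15.12 mol
n/ν for Z = 33.30/4 = 8.325
n/ν for T = 45.74/3 = 15.25
n/ν for Q = 15.12/1 = 15.12
Smallest n/ν is Z → limiting reagent.
T consumed = (3/4) × 33.30 = 24.98 mol
T remaining = 45.74 − 24.98 = 20.76 mol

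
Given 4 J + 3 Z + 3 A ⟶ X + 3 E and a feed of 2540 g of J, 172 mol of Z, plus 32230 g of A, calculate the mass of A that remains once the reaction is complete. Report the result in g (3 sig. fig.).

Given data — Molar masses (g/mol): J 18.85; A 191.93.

12800 g

n(J) = 2540 / 18.85 = 134.7 mol
n(Z) = 172.0 mol
n(A) = 32230 / 191.93 = 167.9 mol
n/ν for J = 134.7/4 = 33.68
n/ν for Z = 172.0/3 = 57.33
n/ν for A = 167.9/3 = 55.97
Smallest n/ν is J → limiting reagent.
A consumed = (3/4) × 134.7 = 101.0 mol
A remaining = 167.9 − 101.0 = 66.90 mol
mass = 66.90 × 191.93 = 12840 g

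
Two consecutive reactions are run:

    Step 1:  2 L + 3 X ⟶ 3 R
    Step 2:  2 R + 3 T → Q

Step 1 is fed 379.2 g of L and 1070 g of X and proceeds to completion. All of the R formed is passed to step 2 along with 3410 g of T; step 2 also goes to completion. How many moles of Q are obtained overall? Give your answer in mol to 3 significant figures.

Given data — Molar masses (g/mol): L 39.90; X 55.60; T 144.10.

Step 1:
n(L) = 379.2 / 39.90 = 9.504 mol
n(X) = 1070 / 55.60 = 19.24 mol
n/ν → L: 4.752, X: 6.413; L is limiting.
n(R) produced = (3/2) × 9.504 = 14.26 mol
Step 2:
n(R) available = 14.26 mol
n(T) = 3410 / 144.10 = 23.66 mol
n/ν → R: 7.130, T: 7.887; R is limiting.
n(Q) = (1/2) × 14.26 = 7.130 mol

7.13 mol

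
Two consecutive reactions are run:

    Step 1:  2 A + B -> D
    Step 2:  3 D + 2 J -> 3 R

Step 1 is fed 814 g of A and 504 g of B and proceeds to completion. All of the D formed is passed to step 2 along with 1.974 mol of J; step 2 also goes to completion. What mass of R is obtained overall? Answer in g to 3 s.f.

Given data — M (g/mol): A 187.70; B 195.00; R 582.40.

Step 1:
n(A) = 814.0 / 187.70 = 4.337 mol
n(B) = 504.0 / 195.00 = 2.585 mol
n/ν → A: 2.169, B: 2.585; A is limiting.
n(D) produced = (1/2) × 4.337 = 2.169 mol
Step 2:
n(D) available = 2.169 mol
n(J) = 1.974 mol
n/ν → D: 0.7230, J: 0.9870; D is limiting.
n(R) = (3/3) × 2.169 = 2.169 mol
mass = 2.169 × 582.40 = 1263 g

1260 g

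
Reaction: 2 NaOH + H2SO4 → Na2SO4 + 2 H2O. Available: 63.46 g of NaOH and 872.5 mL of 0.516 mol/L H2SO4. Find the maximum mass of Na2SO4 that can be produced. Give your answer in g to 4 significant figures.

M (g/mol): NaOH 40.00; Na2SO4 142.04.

n(NaOH) = 63.46 / 40.00 = 1.587 mol
n(H2SO4) = 0.516 × 872.5/1000 = 0.4502 mol
n/ν → NaOH: 0.7935, H2SO4: 0.4502; H2SO4 is limiting.
n(Na2SO4) = (1/1) × 0.4502 = 0.4502 mol
mass = 0.4502 × 142.04 = 63.95 g

63.95 g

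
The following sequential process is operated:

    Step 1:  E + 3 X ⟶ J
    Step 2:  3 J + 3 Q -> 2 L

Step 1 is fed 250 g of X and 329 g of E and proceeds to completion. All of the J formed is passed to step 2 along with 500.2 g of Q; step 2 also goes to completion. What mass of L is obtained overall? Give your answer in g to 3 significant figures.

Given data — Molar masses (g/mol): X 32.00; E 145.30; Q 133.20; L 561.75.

848 g

Step 1:
n(X) = 250.0 / 32.00 = 7.813 mol
n(E) = 329.0 / 145.30 = 2.264 mol
n/ν for X = 7.813/3 = 2.604
n/ν for E = 2.264/1 = 2.264
Smallest n/ν is E → limiting reagent.
n(J) produced = (1/1) × 2.264 = 2.264 mol
Step 2:
n(J) available = 2.264 mol
n(Q) = 500.2 / 133.20 = 3.755 mol
n/ν for J = 2.264/3 = 0.7547
n/ν for Q = 3.755/3 = 1.252
Smallest n/ν is J → limiting reagent.
n(L) = (2/3) × 2.264 = 1.509 mol
mass = 1.509 × 561.75 = 847.7 g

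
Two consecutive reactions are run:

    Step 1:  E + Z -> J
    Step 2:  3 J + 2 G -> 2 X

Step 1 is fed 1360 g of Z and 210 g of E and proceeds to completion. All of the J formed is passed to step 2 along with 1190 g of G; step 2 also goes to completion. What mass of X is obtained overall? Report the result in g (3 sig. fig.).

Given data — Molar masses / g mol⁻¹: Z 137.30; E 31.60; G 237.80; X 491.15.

Step 1:
n(Z) = 1360 / 137.30 = 9.905 mol
n(E) = 210.0 / 31.60 = 6.646 mol
n/ν for Z = 9.905/1 = 9.905
n/ν for E = 6.646/1 = 6.646
Smallest n/ν is E → limiting reagent.
n(J) produced = (1/1) × 6.646 = 6.646 mol
Step 2:
n(J) available = 6.646 mol
n(G) = 1190 / 237.80 = 5.004 mol
n/ν for J = 6.646/3 = 2.215
n/ν for G = 5.004/2 = 2.502
Smallest n/ν is J → limiting reagent.
n(X) = (2/3) × 6.646 = 4.431 mol
mass = 4.431 × 491.15 = 2176 g

2180 g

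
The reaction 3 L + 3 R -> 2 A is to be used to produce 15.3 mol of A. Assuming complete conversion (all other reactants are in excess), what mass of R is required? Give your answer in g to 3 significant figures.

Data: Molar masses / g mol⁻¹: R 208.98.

n(A) = 15.30 mol
n(R) = (3/2) × 15.30 = 22.95 mol
mass = 22.95 × 208.98 = 4796 g

4800 g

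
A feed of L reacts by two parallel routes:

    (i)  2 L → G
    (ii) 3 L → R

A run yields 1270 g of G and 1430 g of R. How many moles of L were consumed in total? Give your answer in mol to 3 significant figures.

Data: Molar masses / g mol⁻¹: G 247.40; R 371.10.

21.8 mol

n(G) = 1270 / 247.40 = 5.133 mol
n(R) = 1430 / 371.10 = 3.853 mol
n(L) via (i) = (2/1)×5.133 = 10.27 mol
n(L) via (ii) = (3/1)×3.853 = 11.56 mol
total n(L) = 10.27 + 11.56 = 21.83 mol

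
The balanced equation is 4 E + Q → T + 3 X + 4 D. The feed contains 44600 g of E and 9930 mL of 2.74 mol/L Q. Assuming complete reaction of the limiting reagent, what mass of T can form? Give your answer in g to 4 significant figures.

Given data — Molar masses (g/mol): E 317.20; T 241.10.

n(E) = 44600 / 317.20 = 140.6 mol
n(Q) = 2.74 × 9930/1000 = 27.21 mol
n/ν → E: 35.15, Q: 27.21; Q is limiting.
n(T) = (1/1) × 27.21 = 27.21 mol
mass = 27.21 × 241.10 = 6560 g

6560 g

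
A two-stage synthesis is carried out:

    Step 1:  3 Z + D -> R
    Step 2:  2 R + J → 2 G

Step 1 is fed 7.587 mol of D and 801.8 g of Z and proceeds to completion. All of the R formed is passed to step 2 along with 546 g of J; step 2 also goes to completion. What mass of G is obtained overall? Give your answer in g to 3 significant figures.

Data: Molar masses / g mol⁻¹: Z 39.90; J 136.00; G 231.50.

Step 1:
n(D) = 7.587 mol
n(Z) = 801.8 / 39.90 = 20.10 mol
n/ν → D: 7.587, Z: 6.700; Z is limiting.
n(R) produced = (1/3) × 20.10 = 6.700 mol
Step 2:
n(R) available = 6.700 mol
n(J) = 546.0 / 136.00 = 4.015 mol
n/ν → R: 3.350, J: 4.015; R is limiting.
n(G) = (2/2) × 6.700 = 6.700 mol
mass = 6.700 × 231.50 = 1551 g

1550 g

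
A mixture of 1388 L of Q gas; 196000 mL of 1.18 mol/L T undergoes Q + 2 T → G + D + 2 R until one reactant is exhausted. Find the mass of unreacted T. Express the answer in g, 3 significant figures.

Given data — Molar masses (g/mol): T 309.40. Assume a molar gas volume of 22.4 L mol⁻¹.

n(Q) = 1388 / 22.4 = 61.96 mol
n(T) = 1.18 × 196000/1000 = 231.3 mol
n/ν for Q = 61.96/1 = 61.96
n/ν for T = 231.3/2 = 115.7
Smallest n/ν is Q → limiting reagent.
T consumed = (2/1) × 61.96 = 123.9 mol
T remaining = 231.3 − 123.9 = 107.4 mol
mass = 107.4 × 309.40 = 33230 g

33200 g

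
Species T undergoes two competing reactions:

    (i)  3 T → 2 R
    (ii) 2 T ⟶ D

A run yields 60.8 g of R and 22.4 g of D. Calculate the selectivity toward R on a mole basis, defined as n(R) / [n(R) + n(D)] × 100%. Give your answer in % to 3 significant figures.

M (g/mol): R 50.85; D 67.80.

n(R) = 60.8 / 50.85 = 1.196 mol
n(D) = 22.4 / 67.80 = 0.3304 mol
selectivity = 1.196/(1.196+0.3304) × 100 = 78.35 %

78.4 %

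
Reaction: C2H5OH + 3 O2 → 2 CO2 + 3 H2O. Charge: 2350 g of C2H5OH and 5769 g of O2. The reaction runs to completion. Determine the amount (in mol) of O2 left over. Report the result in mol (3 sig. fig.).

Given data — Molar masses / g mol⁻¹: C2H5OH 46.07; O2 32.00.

n(C2H5OH) = 2350 / 46.07 = 51.01 mol
n(O2) = 5769 / 32.00 = 180.3 mol
n/ν for C2H5OH = 51.01/1 = 51.01
n/ν for O2 = 180.3/3 = 60.10
Smallest n/ν is C2H5OH → limiting reagent.
O2 consumed = (3/1) × 51.01 = 153.0 mol
O2 remaining = 180.3 − 153.0 = 27.30 mol

27.3 mol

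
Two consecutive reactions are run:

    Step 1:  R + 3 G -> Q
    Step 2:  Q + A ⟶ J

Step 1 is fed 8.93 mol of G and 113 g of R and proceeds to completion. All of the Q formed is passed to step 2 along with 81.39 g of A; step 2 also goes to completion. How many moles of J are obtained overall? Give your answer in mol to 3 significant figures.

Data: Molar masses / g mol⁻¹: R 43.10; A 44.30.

Step 1:
n(G) = 8.930 mol
n(R) = 113.0 / 43.10 = 2.622 mol
n/ν for G = 8.930/3 = 2.977
n/ν for R = 2.622/1 = 2.622
Smallest n/ν is R → limiting reagent.
n(Q) produced = (1/1) × 2.622 = 2.622 mol
Step 2:
n(Q) available = 2.622 mol
n(A) = 81.39 / 44.30 = 1.837 mol
n/ν for Q = 2.622/1 = 2.622
n/ν for A = 1.837/1 = 1.837
Smallest n/ν is A → limiting reagent.
n(J) = (1/1) × 1.837 = 1.837 mol

1.84 mol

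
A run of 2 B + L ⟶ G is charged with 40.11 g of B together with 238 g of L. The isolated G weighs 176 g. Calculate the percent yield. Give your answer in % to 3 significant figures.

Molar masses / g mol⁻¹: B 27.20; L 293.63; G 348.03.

n(B) = 40.11 / 27.20 = 1.475 mol
n(L) = 238.0 / 293.63 = 0.8105 mol
n/ν → B: 0.7375, L: 0.8105; B is limiting.
theoretical n(G) = (1/2) × 1.475 = 0.7375 mol → 256.7 g
% yield = 176 / 256.7 × 100 = 68.56 %

68.6 %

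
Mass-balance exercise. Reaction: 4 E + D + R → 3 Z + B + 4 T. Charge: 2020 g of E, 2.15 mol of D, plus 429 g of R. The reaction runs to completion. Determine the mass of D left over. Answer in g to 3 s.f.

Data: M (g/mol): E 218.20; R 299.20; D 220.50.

158 g

n(E) = 2020 / 218.20 = 9.258 mol
n(D) = 2.150 mol
n(R) = 429.0 / 299.20 = 1.434 mol
n/ν for E = 9.258/4 = 2.315
n/ν for D = 2.150/1 = 2.150
n/ν for R = 1.434/1 = 1.434
Smallest n/ν is R → limiting reagent.
D consumed = (1/1) × 1.434 = 1.434 mol
D remaining = 2.150 − 1.434 = 0.7160 mol
mass = 0.7160 × 220.50 = 157.9 g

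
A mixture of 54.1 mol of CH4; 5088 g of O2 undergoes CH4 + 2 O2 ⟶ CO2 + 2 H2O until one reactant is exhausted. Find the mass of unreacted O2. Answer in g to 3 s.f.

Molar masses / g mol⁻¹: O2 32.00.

1630 g

n(CH4) = 54.10 mol
n(O2) = 5088 / 32.00 = 159.0 mol
n/ν for CH4 = 54.10/1 = 54.10
n/ν for O2 = 159.0/2 = 79.50
Smallest n/ν is CH4 → limiting reagent.
O2 consumed = (2/1) × 54.10 = 108.2 mol
O2 remaining = 159.0 − 108.2 = 50.80 mol
mass = 50.80 × 32.00 = 1626 g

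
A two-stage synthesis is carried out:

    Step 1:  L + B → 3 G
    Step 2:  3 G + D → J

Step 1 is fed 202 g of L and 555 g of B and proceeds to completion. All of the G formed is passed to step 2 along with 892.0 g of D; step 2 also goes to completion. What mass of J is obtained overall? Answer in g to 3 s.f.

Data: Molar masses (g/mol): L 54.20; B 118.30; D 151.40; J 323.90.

1210 g

Step 1:
n(L) = 202.0 / 54.20 = 3.727 mol
n(B) = 555.0 / 118.30 = 4.691 mol
n/ν for L = 3.727/1 = 3.727
n/ν for B = 4.691/1 = 4.691
Smallest n/ν is L → limiting reagent.
n(G) produced = (3/1) × 3.727 = 11.18 mol
Step 2:
n(G) available = 11.18 mol
n(D) = 892.0 / 151.40 = 5.892 mol
n/ν for G = 11.18/3 = 3.727
n/ν for D = 5.892/1 = 5.892
Smallest n/ν is G → limiting reagent.
n(J) = (1/3) × 11.18 = 3.727 mol
mass = 3.727 × 323.90 = 1207 g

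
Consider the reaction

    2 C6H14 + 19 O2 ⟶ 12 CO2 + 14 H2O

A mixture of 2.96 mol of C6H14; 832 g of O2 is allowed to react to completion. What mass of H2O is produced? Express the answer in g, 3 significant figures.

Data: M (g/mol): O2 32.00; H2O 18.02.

345 g

n(C6H14) = 2.960 mol
n(O2) = 832.0 / 32.00 = 26.00 mol
n/ν for C6H14 = 2.960/2 = 1.480
n/ν for O2 = 26.00/19 = 1.368
Smallest n/ν is O2 → limiting reagent.
n(H2O) = (14/19) × 26.00 = 19.16 mol
mass = 19.16 × 18.02 = 345.3 g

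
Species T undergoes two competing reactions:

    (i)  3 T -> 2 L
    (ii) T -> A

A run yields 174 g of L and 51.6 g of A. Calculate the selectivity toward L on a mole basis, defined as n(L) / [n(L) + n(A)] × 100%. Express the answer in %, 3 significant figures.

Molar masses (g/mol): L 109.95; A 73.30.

69.2 %

n(L) = 174 / 109.95 = 1.583 mol
n(A) = 51.6 / 73.30 = 0.7040 mol
selectivity = 1.583/(1.583+0.7040) × 100 = 69.22 %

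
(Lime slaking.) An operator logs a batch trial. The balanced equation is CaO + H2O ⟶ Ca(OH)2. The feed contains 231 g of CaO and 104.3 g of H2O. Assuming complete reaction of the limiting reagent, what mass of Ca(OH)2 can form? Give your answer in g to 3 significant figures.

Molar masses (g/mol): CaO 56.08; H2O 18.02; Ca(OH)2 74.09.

305 g

n(CaO) = 231.0 / 56.08 = 4.119 mol
n(H2O) = 104.3 / 18.02 = 5.788 mol
n/ν for CaO = 4.119/1 = 4.119
n/ν for H2O = 5.788/1 = 5.788
Smallest n/ν is CaO → limiting reagent.
n(Ca(OH)2) = (1/1) × 4.119 = 4.119 mol
mass = 4.119 × 74.09 = 305.2 g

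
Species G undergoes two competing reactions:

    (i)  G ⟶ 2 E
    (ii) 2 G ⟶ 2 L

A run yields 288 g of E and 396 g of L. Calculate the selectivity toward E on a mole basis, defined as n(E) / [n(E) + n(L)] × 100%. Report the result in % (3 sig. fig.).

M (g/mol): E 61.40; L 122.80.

n(E) = 288 / 61.40 = 4.691 mol
n(L) = 396 / 122.80 = 3.225 mol
selectivity = 4.691/(4.691+3.225) × 100 = 59.26 %

59.3 %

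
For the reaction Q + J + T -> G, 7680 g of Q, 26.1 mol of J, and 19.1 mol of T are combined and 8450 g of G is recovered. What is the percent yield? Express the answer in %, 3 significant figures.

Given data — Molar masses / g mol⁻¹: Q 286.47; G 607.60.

n(Q) = 7680 / 286.47 = 26.81 mol
n(J) = 26.10 mol
n(T) = 19.10 mol
n/ν → Q: 26.81, J: 26.10, T: 19.10; T is limiting.
theoretical n(G) = (1/1) × 19.10 = 19.10 mol → 11610 g
% yield = 8450 / 11610 × 100 = 72.78 %

72.8 %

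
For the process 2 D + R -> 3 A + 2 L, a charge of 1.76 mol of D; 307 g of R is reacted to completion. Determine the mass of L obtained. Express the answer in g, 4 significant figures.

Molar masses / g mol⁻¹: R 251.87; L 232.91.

409.9 g

n(D) = 1.760 mol
n(R) = 307.0 / 251.87 = 1.219 mol
n/ν → D: 0.8800, R: 1.219; D is limiting.
n(L) = (2/2) × 1.760 = 1.760 mol
mass = 1.760 × 232.91 = 409.9 g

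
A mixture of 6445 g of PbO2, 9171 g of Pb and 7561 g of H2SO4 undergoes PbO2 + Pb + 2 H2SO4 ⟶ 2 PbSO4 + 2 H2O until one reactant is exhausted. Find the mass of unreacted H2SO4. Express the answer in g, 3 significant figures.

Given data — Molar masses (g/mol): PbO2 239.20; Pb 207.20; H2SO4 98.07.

2280 g

n(PbO2) = 6445 / 239.20 = 26.94 mol
n(Pb) = 9171 / 207.20 = 44.26 mol
n(H2SO4) = 7561 / 98.07 = 77.10 mol
n/ν for PbO2 = 26.94/1 = 26.94
n/ν for Pb = 44.26/1 = 44.26
n/ν for H2SO4 = 77.10/2 = 38.55
Smallest n/ν is PbO2 → limiting reagent.
H2SO4 consumed = (2/1) × 26.94 = 53.88 mol
H2SO4 remaining = 77.10 − 53.88 = 23.22 mol
mass = 23.22 × 98.07 = 2277 g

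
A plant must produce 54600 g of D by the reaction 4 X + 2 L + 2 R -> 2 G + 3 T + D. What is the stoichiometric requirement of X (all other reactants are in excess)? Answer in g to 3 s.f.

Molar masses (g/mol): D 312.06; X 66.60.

46600 g

n(D) = 54600 / 312.06 = 175.0 mol
n(X) = (4/1) × 175.0 = 700.0 mol
mass = 700.0 × 66.60 = 46620 g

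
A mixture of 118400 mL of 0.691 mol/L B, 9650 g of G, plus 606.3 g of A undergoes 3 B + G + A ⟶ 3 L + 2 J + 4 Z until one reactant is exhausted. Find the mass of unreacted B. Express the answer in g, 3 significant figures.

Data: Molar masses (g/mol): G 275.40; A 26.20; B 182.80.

2270 g

n(B) = 0.691 × 118400/1000 = 81.81 mol
n(G) = 9650 / 275.40 = 35.04 mol
n(A) = 606.3 / 26.20 = 23.14 mol
n/ν for B = 81.81/3 = 27.27
n/ν for G = 35.04/1 = 35.04
n/ν for A = 23.14/1 = 23.14
Smallest n/ν is A → limiting reagent.
B consumed = (3/1) × 23.14 = 69.42 mol
B remaining = 81.81 − 69.42 = 12.39 mol
mass = 12.39 × 182.80 = 2265 g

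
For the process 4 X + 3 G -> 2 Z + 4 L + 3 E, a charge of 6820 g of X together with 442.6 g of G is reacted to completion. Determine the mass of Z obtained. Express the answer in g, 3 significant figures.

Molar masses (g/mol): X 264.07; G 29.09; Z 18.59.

n(X) = 6820 / 264.07 = 25.83 mol
n(G) = 442.6 / 29.09 = 15.21 mol
n/ν for X = 25.83/4 = 6.458
n/ν for G = 15.21/3 = 5.070
Smallest n/ν is G → limiting reagent.
n(Z) = (2/3) × 15.21 = 10.14 mol
mass = 10.14 × 18.59 = 188.5 g

189 g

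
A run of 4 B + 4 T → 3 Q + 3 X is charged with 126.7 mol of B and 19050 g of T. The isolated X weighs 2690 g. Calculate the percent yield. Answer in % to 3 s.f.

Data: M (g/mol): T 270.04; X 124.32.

n(B) = 126.7 mol
n(T) = 19050 / 270.04 = 70.55 mol
n/ν for B = 126.7/4 = 31.68
n/ν for T = 70.55/4 = 17.64
Smallest n/ν is T → limiting reagent.
theoretical n(X) = (3/4) × 70.55 = 52.91 mol → 6578 g
% yield = 2690 / 6578 × 100 = 40.89 %

40.9 %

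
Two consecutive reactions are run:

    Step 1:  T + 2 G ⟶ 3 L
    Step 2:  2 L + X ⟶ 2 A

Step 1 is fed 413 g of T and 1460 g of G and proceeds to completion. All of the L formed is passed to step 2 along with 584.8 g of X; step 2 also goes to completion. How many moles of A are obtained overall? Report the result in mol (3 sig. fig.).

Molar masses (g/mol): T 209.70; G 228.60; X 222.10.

5.27 mol

Step 1:
n(T) = 413.0 / 209.70 = 1.969 mol
n(G) = 1460 / 228.60 = 6.387 mol
n/ν for T = 1.969/1 = 1.969
n/ν for G = 6.387/2 = 3.194
Smallest n/ν is T → limiting reagent.
n(L) produced = (3/1) × 1.969 = 5.907 mol
Step 2:
n(L) available = 5.907 mol
n(X) = 584.8 / 222.10 = 2.633 mol
n/ν for L = 5.907/2 = 2.954
n/ν for X = 2.633/1 = 2.633
Smallest n/ν is X → limiting reagent.
n(A) = (2/1) × 2.633 = 5.266 mol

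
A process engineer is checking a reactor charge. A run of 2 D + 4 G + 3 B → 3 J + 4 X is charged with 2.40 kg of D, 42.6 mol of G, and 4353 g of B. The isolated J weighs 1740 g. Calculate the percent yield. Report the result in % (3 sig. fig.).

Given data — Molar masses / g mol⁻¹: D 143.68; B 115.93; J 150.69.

n(D) = 2.400×1000 / 143.68 = 16.70 mol
n(G) = 42.60 mol
n(B) = 4353 / 115.93 = 37.55 mol
n/ν → D: 8.350, G: 10.65, B: 12.52; D is limiting.
theoretical n(J) = (3/2) × 16.70 = 25.05 mol → 3775 g
% yield = 1740 / 3775 × 100 = 46.09 %

46.1 %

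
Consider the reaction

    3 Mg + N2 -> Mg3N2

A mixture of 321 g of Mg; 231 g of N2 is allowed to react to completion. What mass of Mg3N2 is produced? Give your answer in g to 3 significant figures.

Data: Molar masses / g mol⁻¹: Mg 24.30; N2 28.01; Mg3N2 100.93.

n(Mg) = 321.0 / 24.30 = 13.21 mol
n(N2) = 231.0 / 28.01 = 8.247 mol
n/ν → Mg: 4.403, N2: 8.247; Mg is limiting.
n(Mg3N2) = (1/3) × 13.21 = 4.403 mol
mass = 4.403 × 100.93 = 444.4 g

444 g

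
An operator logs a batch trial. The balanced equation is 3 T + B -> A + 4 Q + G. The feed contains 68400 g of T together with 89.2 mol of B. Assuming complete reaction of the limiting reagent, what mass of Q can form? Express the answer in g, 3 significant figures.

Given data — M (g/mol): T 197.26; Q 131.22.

n(T) = 68400 / 197.26 = 346.8 mol
n(B) = 89.20 mol
n/ν for T = 346.8/3 = 115.6
n/ν for B = 89.20/1 = 89.20
Smallest n/ν is B → limiting reagent.
n(Q) = (4/1) × 89.20 = 356.8 mol
mass = 356.8 × 131.22 = 46820 g

46800 g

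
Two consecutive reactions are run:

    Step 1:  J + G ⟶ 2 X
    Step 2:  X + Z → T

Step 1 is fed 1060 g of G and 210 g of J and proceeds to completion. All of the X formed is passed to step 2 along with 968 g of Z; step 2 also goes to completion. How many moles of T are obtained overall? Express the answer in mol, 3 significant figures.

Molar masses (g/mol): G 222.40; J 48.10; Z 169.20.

5.72 mol

Step 1:
n(G) = 1060 / 222.40 = 4.766 mol
n(J) = 210.0 / 48.10 = 4.366 mol
n/ν → G: 4.766, J: 4.366; J is limiting.
n(X) produced = (2/1) × 4.366 = 8.732 mol
Step 2:
n(X) available = 8.732 mol
n(Z) = 968.0 / 169.20 = 5.721 mol
n/ν → X: 8.732, Z: 5.721; Z is limiting.
n(T) = (1/1) × 5.721 = 5.721 mol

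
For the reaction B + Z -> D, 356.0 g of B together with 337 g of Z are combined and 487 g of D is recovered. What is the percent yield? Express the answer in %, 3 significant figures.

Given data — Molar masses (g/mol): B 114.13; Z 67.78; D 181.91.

85.8 %

n(B) = 356.0 / 114.13 = 3.119 mol
n(Z) = 337.0 / 67.78 = 4.972 mol
n/ν → B: 3.119, Z: 4.972; B is limiting.
theoretical n(D) = (1/1) × 3.119 = 3.119 mol → 567.4 g
% yield = 487 / 567.4 × 100 = 85.83 %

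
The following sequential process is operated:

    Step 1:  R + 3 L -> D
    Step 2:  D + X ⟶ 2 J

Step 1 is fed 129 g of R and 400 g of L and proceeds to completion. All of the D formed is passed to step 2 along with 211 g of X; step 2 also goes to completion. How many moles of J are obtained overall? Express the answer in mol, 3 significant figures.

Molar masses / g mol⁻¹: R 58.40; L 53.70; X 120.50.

3.50 mol

Step 1:
n(R) = 129.0 / 58.40 = 2.209 mol
n(L) = 400.0 / 53.70 = 7.449 mol
n/ν for R = 2.209/1 = 2.209
n/ν for L = 7.449/3 = 2.483
Smallest n/ν is R → limiting reagent.
n(D) produced = (1/1) × 2.209 = 2.209 mol
Step 2:
n(D) available = 2.209 mol
n(X) = 211.0 / 120.50 = 1.751 mol
n/ν for D = 2.209/1 = 2.209
n/ν for X = 1.751/1 = 1.751
Smallest n/ν is X → limiting reagent.
n(J) = (2/1) × 1.751 = 3.502 mol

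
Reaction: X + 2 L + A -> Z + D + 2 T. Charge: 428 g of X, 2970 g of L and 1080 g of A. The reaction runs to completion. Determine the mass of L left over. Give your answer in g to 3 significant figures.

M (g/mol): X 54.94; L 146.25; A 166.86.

n(X) = 428.0 / 54.94 = 7.790 mol
n(L) = 2970 / 146.25 = 20.31 mol
n(A) = 1080 / 166.86 = 6.472 mol
n/ν for X = 7.790/1 = 7.790
n/ν for L = 20.31/2 = 10.16
n/ν for A = 6.472/1 = 6.472
Smallest n/ν is A → limiting reagent.
L consumed = (2/1) × 6.472 = 12.94 mol
L remaining = 20.31 − 12.94 = 7.370 mol
mass = 7.370 × 146.25 = 1078 g

1080 g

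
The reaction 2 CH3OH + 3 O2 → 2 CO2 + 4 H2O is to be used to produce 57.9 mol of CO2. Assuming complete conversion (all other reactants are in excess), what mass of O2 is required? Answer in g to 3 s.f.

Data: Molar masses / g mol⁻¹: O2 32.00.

2780 g

n(CO2) = 57.90 mol
n(O2) = (3/2) × 57.90 = 86.85 mol
mass = 86.85 × 32.00 = 2779 g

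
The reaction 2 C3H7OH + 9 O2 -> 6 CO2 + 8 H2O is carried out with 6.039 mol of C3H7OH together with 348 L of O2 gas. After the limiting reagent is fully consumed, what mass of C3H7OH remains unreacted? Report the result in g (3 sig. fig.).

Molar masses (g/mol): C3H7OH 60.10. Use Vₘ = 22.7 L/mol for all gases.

158 g

n(C3H7OH) = 6.039 mol
n(O2) = 348.0 / 22.7 = 15.33 mol
n/ν for C3H7OH = 6.039/2 = 3.020
n/ν for O2 = 15.33/9 = 1.703
Smallest n/ν is O2 → limiting reagent.
C3H7OH consumed = (2/9) × 15.33 = 3.407 mol
C3H7OH remaining = 6.039 − 3.407 = 2.632 mol
mass = 2.632 × 60.10 = 158.2 g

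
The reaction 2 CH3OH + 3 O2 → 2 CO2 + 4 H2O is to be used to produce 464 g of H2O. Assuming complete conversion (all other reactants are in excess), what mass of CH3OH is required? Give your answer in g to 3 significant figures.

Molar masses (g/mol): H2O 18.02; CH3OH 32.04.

n(H2O) = 464 / 18.02 = 25.75 mol
n(CH3OH) = (2/4) × 25.75 = 12.88 mol
mass = 12.88 × 32.04 = 412.7 g

413 g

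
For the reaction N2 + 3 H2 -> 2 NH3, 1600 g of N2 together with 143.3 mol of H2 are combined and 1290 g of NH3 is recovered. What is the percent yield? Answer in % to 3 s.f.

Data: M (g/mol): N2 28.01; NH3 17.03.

n(N2) = 1600 / 28.01 = 57.12 mol
n(H2) = 143.3 mol
n/ν for N2 = 57.12/1 = 57.12
n/ν for H2 = 143.3/3 = 47.77
Smallest n/ν is H2 → limiting reagent.
theoretical n(NH3) = (2/3) × 143.3 = 95.53 mol → 1627 g
% yield = 1290 / 1627 × 100 = 79.29 %

79.3 %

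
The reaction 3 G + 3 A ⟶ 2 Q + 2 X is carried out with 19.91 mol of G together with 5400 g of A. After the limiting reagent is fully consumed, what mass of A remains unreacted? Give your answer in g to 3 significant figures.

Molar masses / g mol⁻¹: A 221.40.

n(G) = 19.91 mol
n(A) = 5400 / 221.40 = 24.39 mol
n/ν for G = 19.91/3 = 6.637
n/ν for A = 24.39/3 = 8.130
Smallest n/ν is G → limiting reagent.
A consumed = (3/3) × 19.91 = 19.91 mol
A remaining = 24.39 − 19.91 = 4.480 mol
mass = 4.480 × 221.40 = 991.9 g

992 g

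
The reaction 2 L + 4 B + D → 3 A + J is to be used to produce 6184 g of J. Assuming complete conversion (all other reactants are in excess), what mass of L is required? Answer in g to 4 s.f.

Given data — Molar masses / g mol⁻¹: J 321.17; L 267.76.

10310 g

n(J) = 6184 / 321.17 = 19.25 mol
n(L) = (2/1) × 19.25 = 38.50 mol
mass = 38.50 × 267.76 = 10310 g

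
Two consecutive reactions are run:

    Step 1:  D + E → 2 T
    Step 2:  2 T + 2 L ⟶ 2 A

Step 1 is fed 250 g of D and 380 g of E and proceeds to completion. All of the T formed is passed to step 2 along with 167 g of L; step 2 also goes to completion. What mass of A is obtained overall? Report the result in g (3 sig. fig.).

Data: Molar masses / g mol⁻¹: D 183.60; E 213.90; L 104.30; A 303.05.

485 g

Step 1:
n(D) = 250.0 / 183.60 = 1.362 mol
n(E) = 380.0 / 213.90 = 1.777 mol
n/ν for D = 1.362/1 = 1.362
n/ν for E = 1.777/1 = 1.777
Smallest n/ν is D → limiting reagent.
n(T) produced = (2/1) × 1.362 = 2.724 mol
Step 2:
n(T) available = 2.724 mol
n(L) = 167.0 / 104.30 = 1.601 mol
n/ν for T = 2.724/2 = 1.362
n/ν for L = 1.601/2 = 0.8005
Smallest n/ν is L → limiting reagent.
n(A) = (2/2) × 1.601 = 1.601 mol
mass = 1.601 × 303.05 = 485.2 g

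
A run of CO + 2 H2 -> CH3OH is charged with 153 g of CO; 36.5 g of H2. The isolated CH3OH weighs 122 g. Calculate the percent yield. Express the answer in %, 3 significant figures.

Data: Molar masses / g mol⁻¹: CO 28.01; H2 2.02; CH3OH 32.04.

69.7 %

n(CO) = 153.0 / 28.01 = 5.462 mol
n(H2) = 36.50 / 2.02 = 18.07 mol
n/ν for CO = 5.462/1 = 5.462
n/ν for H2 = 18.07/2 = 9.035
Smallest n/ν is CO → limiting reagent.
theoretical n(CH3OH) = (1/1) × 5.462 = 5.462 mol → 175.0 g
% yield = 122 / 175.0 × 100 = 69.71 %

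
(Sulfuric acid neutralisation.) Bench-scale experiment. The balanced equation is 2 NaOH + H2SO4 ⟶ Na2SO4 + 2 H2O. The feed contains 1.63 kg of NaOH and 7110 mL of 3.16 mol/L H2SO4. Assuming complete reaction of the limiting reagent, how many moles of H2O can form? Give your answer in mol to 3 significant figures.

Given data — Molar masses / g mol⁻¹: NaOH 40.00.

40.8 mol

n(NaOH) = 1.630×1000 / 40.00 = 40.75 mol
n(H2SO4) = 3.16 × 7110/1000 = 22.47 mol
n/ν → NaOH: 20.38, H2SO4: 22.47; NaOH is limiting.
n(H2O) = (2/2) × 40.75 = 40.75 mol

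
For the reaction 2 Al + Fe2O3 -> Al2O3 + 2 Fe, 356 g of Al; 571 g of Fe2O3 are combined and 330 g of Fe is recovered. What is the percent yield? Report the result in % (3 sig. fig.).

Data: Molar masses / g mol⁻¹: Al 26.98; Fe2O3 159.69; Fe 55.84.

n(Al) = 356.0 / 26.98 = 13.19 mol
n(Fe2O3) = 571.0 / 159.69 = 3.576 mol
n/ν → Al: 6.595, Fe2O3: 3.576; Fe2O3 is limiting.
theoretical n(Fe) = (2/1) × 3.576 = 7.152 mol → 399.4 g
% yield = 330 / 399.4 × 100 = 82.62 %

82.6 %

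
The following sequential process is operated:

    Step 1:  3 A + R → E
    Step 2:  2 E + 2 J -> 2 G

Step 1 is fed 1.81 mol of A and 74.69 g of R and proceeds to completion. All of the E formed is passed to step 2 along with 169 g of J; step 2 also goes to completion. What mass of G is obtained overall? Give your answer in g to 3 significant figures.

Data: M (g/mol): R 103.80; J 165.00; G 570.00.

344 g

Step 1:
n(A) = 1.810 mol
n(R) = 74.69 / 103.80 = 0.7196 mol
n/ν for A = 1.810/3 = 0.6033
n/ν for R = 0.7196/1 = 0.7196
Smallest n/ν is A → limiting reagent.
n(E) produced = (1/3) × 1.810 = 0.6033 mol
Step 2:
n(E) available = 0.6033 mol
n(J) = 169.0 / 165.00 = 1.024 mol
n/ν for E = 0.6033/2 = 0.3017
n/ν for J = 1.024/2 = 0.5120
Smallest n/ν is E → limiting reagent.
n(G) = (2/2) × 0.6033 = 0.6033 mol
mass = 0.6033 × 570.00 = 343.9 g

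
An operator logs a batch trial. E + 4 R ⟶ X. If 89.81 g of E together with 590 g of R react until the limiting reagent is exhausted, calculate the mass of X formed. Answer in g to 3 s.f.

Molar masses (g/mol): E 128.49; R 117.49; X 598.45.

n(E) = 89.81 / 128.49 = 0.6990 mol
n(R) = 590.0 / 117.49 = 5.022 mol
n/ν for E = 0.6990/1 = 0.6990
n/ν for R = 5.022/4 = 1.256
Smallest n/ν is E → limiting reagent.
n(X) = (1/1) × 0.6990 = 0.6990 mol
mass = 0.6990 × 598.45 = 418.3 g

418 g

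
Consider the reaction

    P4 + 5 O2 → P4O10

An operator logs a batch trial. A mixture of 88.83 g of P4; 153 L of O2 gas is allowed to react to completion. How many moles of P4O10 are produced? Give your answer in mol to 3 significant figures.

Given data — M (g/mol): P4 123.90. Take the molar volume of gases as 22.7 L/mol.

0.717 mol

n(P4) = 88.83 / 123.90 = 0.7169 mol
n(O2) = 153.0 / 22.7 = 6.740 mol
n/ν for P4 = 0.7169/1 = 0.7169
n/ν for O2 = 6.740/5 = 1.348
Smallest n/ν is P4 → limiting reagent.
n(P4O10) = (1/1) × 0.7169 = 0.7169 mol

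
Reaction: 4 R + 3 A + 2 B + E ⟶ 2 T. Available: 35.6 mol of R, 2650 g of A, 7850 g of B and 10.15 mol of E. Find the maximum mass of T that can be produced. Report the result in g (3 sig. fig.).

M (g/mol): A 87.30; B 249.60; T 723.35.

n(R) = 35.60 mol
n(A) = 2650 / 87.30 = 30.36 mol
n(B) = 7850 / 249.60 = 31.45 mol
n(E) = 10.15 mol
n/ν → R: 8.900, A: 10.12, B: 15.73, E: 10.15; R is limiting.
n(T) = (2/4) × 35.60 = 17.80 mol
mass = 17.80 × 723.35 = 12880 g

12900 g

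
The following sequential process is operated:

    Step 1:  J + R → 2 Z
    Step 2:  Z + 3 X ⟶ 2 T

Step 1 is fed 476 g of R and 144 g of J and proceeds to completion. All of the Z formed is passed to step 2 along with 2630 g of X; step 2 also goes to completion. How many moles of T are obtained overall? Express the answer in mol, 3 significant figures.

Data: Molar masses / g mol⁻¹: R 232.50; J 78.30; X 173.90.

7.36 mol

Step 1:
n(R) = 476.0 / 232.50 = 2.047 mol
n(J) = 144.0 / 78.30 = 1.839 mol
n/ν for R = 2.047/1 = 2.047
n/ν for J = 1.839/1 = 1.839
Smallest n/ν is J → limiting reagent.
n(Z) produced = (2/1) × 1.839 = 3.678 mol
Step 2:
n(Z) available = 3.678 mol
n(X) = 2630 / 173.90 = 15.12 mol
n/ν for Z = 3.678/1 = 3.678
n/ν for X = 15.12/3 = 5.040
Smallest n/ν is Z → limiting reagent.
n(T) = (2/1) × 3.678 = 7.356 mol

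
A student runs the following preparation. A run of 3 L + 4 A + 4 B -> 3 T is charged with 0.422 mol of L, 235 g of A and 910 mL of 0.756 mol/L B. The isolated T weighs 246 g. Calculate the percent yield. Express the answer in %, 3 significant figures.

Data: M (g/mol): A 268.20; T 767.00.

n(L) = 0.4220 mol
n(A) = 235.0 / 268.20 = 0.8762 mol
n(B) = 0.756 × 910.0/1000 = 0.6880 mol
n/ν for L = 0.4220/3 = 0.1407
n/ν for A = 0.8762/4 = 0.2191
n/ν for B = 0.6880/4 = 0.1720
Smallest n/ν is L → limiting reagent.
theoretical n(T) = (3/3) × 0.4220 = 0.4220 mol → 323.7 g
% yield = 246 / 323.7 × 100 = 76.00 %

76.0 %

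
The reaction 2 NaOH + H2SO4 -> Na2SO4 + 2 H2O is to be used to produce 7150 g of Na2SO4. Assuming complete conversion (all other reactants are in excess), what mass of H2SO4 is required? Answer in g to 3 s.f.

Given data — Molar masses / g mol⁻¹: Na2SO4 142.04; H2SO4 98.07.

n(Na2SO4) = 7150 / 142.04 = 50.34 mol
n(H2SO4) = (1/1) × 50.34 = 50.34 mol
mass = 50.34 × 98.07 = 4937 g

4940 g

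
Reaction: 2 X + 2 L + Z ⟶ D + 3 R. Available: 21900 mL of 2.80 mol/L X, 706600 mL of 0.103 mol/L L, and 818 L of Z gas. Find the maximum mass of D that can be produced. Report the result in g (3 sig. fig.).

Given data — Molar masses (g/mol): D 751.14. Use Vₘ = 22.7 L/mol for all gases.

n(X) = 2.80 × 21900/1000 = 61.32 mol
n(L) = 0.103 × 706600/1000 = 72.78 mol
n(Z) = 818.0 / 22.7 = 36.04 mol
n/ν for X = 61.32/2 = 30.66
n/ν for L = 72.78/2 = 36.39
n/ν for Z = 36.04/1 = 36.04
Smallest n/ν is X → limiting reagent.
n(D) = (1/2) × 61.32 = 30.66 mol
mass = 30.66 × 751.14 = 23030 g

23000 g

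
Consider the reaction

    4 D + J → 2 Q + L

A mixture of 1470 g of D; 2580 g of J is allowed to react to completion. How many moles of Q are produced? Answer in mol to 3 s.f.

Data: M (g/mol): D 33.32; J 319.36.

n(D) = 1470 / 33.32 = 44.12 mol
n(J) = 2580 / 319.36 = 8.079 mol
n/ν → D: 11.03, J: 8.079; J is limiting.
n(Q) = (2/1) × 8.079 = 16.16 mol

16.2 mol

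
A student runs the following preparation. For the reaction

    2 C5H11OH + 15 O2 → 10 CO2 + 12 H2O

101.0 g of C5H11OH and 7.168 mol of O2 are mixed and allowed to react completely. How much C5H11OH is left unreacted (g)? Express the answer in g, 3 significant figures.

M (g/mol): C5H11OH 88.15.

n(C5H11OH) = 101.0 / 88.15 = 1.146 mol
n(O2) = 7.168 mol
n/ν → C5H11OH: 0.5730, O2: 0.4779; O2 is limiting.
C5H11OH consumed = (2/15) × 7.168 = 0.9557 mol
C5H11OH remaining = 1.146 − 0.9557 = 0.1903 mol
mass = 0.1903 × 88.15 = 16.77 g

16.8 g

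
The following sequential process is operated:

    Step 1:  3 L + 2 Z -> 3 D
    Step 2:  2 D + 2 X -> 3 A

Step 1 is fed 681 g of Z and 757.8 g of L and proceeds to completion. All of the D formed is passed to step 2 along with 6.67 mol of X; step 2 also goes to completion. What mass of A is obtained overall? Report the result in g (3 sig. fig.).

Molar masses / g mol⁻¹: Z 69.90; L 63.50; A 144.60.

1450 g

Step 1:
n(Z) = 681.0 / 69.90 = 9.742 mol
n(L) = 757.8 / 63.50 = 11.93 mol
n/ν for Z = 9.742/2 = 4.871
n/ν for L = 11.93/3 = 3.977
Smallest n/ν is L → limiting reagent.
n(D) produced = (3/3) × 11.93 = 11.93 mol
Step 2:
n(D) available = 11.93 mol
n(X) = 6.670 mol
n/ν for D = 11.93/2 = 5.965
n/ν for X = 6.670/2 = 3.335
Smallest n/ν is X → limiting reagent.
n(A) = (3/2) × 6.670 = 10.01 mol
mass = 10.01 × 144.60 = 1447 g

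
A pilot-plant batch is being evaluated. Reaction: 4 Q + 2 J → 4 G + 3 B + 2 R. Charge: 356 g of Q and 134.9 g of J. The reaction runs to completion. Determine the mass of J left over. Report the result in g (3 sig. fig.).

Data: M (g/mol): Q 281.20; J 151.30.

39.1 g

n(Q) = 356.0 / 281.20 = 1.266 mol
n(J) = 134.9 / 151.30 = 0.8916 mol
n/ν → Q: 0.3165, J: 0.4458; Q is limiting.
J consumed = (2/4) × 1.266 = 0.6330 mol
J remaining = 0.8916 − 0.6330 = 0.2586 mol
mass = 0.2586 × 151.30 = 39.13 g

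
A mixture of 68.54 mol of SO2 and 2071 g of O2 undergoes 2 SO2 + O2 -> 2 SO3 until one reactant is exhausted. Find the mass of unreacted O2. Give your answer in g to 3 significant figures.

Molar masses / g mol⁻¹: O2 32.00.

n(SO2) = 68.54 mol
n(O2) = 2071 / 32.00 = 64.72 mol
n/ν → SO2: 34.27, O2: 64.72; SO2 is limiting.
O2 consumed = (1/2) × 68.54 = 34.27 mol
O2 remaining = 64.72 − 34.27 = 30.45 mol
mass = 30.45 × 32.00 = 974.4 g

974 g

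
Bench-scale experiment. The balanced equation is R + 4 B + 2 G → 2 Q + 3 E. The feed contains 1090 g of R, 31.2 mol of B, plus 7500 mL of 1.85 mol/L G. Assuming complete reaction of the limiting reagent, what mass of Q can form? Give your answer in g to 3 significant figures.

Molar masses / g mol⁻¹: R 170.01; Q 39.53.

507 g

n(R) = 1090 / 170.01 = 6.411 mol
n(B) = 31.20 mol
n(G) = 1.85 × 7500/1000 = 13.88 mol
n/ν for R = 6.411/1 = 6.411
n/ν for B = 31.20/4 = 7.800
n/ν for G = 13.88/2 = 6.940
Smallest n/ν is R → limiting reagent.
n(Q) = (2/1) × 6.411 = 12.82 mol
mass = 12.82 × 39.53 = 506.8 g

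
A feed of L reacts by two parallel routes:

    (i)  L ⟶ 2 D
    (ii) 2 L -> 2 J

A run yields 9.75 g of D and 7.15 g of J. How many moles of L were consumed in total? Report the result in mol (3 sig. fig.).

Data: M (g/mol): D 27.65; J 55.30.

n(D) = 9.75 / 27.65 = 0.3526 mol
n(J) = 7.15 / 55.30 = 0.1293 mol
n(L) via (i) = (1/2)×0.3526 = 0.1763 mol
n(L) via (ii) = (2/2)×0.1293 = 0.1293 mol
total n(L) = 0.1763 + 0.1293 = 0.3056 mol

0.306 mol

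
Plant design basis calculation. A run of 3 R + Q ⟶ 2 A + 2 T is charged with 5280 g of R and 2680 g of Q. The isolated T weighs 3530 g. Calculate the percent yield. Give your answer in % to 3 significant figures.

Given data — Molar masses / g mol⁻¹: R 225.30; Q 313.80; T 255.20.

88.5 %

n(R) = 5280 / 225.30 = 23.44 mol
n(Q) = 2680 / 313.80 = 8.540 mol
n/ν → R: 7.813, Q: 8.540; R is limiting.
theoretical n(T) = (2/3) × 23.44 = 15.63 mol → 3989 g
% yield = 3530 / 3989 × 100 = 88.49 %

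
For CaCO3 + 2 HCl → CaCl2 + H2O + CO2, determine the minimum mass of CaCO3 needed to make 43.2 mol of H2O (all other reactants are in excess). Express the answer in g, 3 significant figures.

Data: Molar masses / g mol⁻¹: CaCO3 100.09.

n(H2O) = 43.20 mol
n(CaCO3) = (1/1) × 43.20 = 43.20 mol
mass = 43.20 × 100.09 = 4324 g

4320 g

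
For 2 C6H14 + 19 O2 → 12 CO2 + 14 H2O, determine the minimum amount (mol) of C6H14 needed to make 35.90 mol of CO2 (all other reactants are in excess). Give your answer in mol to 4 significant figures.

n(CO2) = 35.90 mol
n(C6H14) = (2/12) × 35.90 = 5.983 mol

5.983 mol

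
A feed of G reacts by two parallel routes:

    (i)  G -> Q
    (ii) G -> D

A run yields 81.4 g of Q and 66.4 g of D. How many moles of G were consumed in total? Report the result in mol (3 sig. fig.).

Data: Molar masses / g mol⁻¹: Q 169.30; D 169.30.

0.873 mol

n(Q) = 81.4 / 169.30 = 0.4808 mol
n(D) = 66.4 / 169.30 = 0.3922 mol
n(G) via (i) = (1/1)×0.4808 = 0.4808 mol
n(G) via (ii) = (1/1)×0.3922 = 0.3922 mol
total n(G) = 0.4808 + 0.3922 = 0.8730 mol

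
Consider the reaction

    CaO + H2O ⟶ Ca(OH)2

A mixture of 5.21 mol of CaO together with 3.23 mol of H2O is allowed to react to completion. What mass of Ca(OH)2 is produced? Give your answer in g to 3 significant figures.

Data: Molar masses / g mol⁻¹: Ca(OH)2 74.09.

n(CaO) = 5.210 mol
n(H2O) = 3.230 mol
n/ν → CaO: 5.210, H2O: 3.230; H2O is limiting.
n(Ca(OH)2) = (1/1) × 3.230 = 3.230 mol
mass = 3.230 × 74.09 = 239.3 g

239 g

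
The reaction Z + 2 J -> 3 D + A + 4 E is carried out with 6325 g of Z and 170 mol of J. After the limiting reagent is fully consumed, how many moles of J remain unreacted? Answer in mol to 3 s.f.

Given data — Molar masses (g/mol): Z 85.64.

n(Z) = 6325 / 85.64 = 73.86 mol
n(J) = 170.0 mol
n/ν → Z: 73.86, J: 85.00; Z is limiting.
J consumed = (2/1) × 73.86 = 147.7 mol
J remaining = 170.0 − 147.7 = 22.30 mol

22.3 mol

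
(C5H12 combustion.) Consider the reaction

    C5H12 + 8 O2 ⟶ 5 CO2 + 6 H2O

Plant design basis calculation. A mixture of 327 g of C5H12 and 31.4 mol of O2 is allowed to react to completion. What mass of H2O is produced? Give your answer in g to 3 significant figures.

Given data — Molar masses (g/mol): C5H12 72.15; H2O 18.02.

424 g

n(C5H12) = 327.0 / 72.15 = 4.532 mol
n(O2) = 31.40 mol
n/ν for C5H12 = 4.532/1 = 4.532
n/ν for O2 = 31.40/8 = 3.925
Smallest n/ν is O2 → limiting reagent.
n(H2O) = (6/8) × 31.40 = 23.55 mol
mass = 23.55 × 18.02 = 424.4 g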